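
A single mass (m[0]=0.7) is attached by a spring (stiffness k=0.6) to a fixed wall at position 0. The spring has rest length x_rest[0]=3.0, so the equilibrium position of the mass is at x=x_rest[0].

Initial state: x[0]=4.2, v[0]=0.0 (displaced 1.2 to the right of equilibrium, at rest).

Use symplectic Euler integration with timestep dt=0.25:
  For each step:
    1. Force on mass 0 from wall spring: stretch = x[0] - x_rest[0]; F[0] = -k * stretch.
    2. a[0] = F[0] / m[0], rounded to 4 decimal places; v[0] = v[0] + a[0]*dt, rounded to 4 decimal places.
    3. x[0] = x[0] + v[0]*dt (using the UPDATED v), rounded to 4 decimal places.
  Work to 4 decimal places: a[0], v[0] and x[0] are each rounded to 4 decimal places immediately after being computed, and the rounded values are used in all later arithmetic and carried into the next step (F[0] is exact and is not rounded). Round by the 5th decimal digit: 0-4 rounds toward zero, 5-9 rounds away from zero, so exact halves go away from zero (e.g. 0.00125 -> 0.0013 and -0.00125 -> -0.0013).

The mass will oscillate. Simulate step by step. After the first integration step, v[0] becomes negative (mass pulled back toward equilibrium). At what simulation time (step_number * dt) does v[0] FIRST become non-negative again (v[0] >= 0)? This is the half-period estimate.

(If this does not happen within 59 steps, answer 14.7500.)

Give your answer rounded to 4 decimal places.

Answer: 3.5000

Derivation:
Step 0: x=[4.2000] v=[0.0000]
Step 1: x=[4.1357] v=[-0.2572]
Step 2: x=[4.0106] v=[-0.5006]
Step 3: x=[3.8313] v=[-0.7172]
Step 4: x=[3.6075] v=[-0.8953]
Step 5: x=[3.3511] v=[-1.0255]
Step 6: x=[3.0759] v=[-1.1007]
Step 7: x=[2.7967] v=[-1.1170]
Step 8: x=[2.5284] v=[-1.0734]
Step 9: x=[2.2853] v=[-0.9724]
Step 10: x=[2.0805] v=[-0.8193]
Step 11: x=[1.9249] v=[-0.6223]
Step 12: x=[1.8269] v=[-0.3919]
Step 13: x=[1.7918] v=[-0.1405]
Step 14: x=[1.8214] v=[0.1184]
First v>=0 after going negative at step 14, time=3.5000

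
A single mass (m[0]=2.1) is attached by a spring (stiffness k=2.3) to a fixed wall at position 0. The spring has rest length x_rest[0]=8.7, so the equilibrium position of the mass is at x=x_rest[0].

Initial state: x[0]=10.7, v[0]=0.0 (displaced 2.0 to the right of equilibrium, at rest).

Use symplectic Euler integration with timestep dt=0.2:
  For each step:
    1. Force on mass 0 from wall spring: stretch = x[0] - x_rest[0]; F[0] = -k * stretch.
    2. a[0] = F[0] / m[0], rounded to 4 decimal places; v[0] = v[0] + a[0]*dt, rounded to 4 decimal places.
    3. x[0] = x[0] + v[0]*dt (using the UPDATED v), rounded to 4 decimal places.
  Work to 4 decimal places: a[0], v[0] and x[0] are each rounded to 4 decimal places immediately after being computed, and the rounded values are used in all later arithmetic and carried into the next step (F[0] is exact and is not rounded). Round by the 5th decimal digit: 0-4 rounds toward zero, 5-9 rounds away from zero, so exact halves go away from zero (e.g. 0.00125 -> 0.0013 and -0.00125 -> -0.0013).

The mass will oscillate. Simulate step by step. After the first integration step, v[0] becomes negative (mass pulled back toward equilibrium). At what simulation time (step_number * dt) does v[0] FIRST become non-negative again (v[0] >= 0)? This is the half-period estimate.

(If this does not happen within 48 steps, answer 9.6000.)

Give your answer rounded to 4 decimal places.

Answer: 3.0000

Derivation:
Step 0: x=[10.7000] v=[0.0000]
Step 1: x=[10.6124] v=[-0.4381]
Step 2: x=[10.4410] v=[-0.8570]
Step 3: x=[10.1933] v=[-1.2384]
Step 4: x=[9.8802] v=[-1.5655]
Step 5: x=[9.5154] v=[-1.8240]
Step 6: x=[9.1149] v=[-2.0026]
Step 7: x=[8.6962] v=[-2.0935]
Step 8: x=[8.2777] v=[-2.0927]
Step 9: x=[7.8777] v=[-2.0002]
Step 10: x=[7.5137] v=[-1.8201]
Step 11: x=[7.2017] v=[-1.5602]
Step 12: x=[6.9553] v=[-1.2320]
Step 13: x=[6.7853] v=[-0.8498]
Step 14: x=[6.6992] v=[-0.4304]
Step 15: x=[6.7008] v=[0.0079]
First v>=0 after going negative at step 15, time=3.0000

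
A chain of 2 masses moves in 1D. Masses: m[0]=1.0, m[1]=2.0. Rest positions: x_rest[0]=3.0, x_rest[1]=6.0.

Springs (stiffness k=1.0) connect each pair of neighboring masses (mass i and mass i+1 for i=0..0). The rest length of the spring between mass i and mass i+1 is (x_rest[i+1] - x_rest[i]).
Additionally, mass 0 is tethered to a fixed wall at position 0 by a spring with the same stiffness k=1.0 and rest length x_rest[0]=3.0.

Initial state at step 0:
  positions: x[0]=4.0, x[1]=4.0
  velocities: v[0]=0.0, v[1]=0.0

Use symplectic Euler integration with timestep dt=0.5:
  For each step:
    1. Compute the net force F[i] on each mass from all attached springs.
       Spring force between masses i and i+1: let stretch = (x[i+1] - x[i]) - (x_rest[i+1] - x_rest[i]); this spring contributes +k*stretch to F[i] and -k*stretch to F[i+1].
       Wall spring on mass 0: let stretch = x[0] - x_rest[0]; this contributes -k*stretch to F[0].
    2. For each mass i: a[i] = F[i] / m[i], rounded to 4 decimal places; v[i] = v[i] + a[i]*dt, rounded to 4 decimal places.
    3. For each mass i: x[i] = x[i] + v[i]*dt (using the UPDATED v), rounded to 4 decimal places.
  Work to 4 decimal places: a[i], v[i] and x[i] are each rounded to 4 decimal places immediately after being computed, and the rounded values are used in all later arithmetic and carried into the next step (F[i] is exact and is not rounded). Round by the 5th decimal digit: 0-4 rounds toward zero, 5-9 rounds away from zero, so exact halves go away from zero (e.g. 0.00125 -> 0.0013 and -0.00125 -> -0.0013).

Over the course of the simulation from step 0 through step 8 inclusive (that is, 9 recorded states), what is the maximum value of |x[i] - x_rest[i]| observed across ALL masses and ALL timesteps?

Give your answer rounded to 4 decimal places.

Step 0: x=[4.0000 4.0000] v=[0.0000 0.0000]
Step 1: x=[3.0000 4.3750] v=[-2.0000 0.7500]
Step 2: x=[1.5938 4.9532] v=[-2.8125 1.1563]
Step 3: x=[0.6290 5.4865] v=[-1.9297 1.0665]
Step 4: x=[0.7213 5.7876] v=[0.1846 0.6021]
Step 5: x=[1.8999 5.8304] v=[2.3571 0.0855]
Step 6: x=[3.5861 5.7568] v=[3.3724 -0.1472]
Step 7: x=[4.9185 5.7869] v=[2.6647 0.0602]
Step 8: x=[5.2384 6.0835] v=[0.6397 0.5931]
Max displacement = 2.3710

Answer: 2.3710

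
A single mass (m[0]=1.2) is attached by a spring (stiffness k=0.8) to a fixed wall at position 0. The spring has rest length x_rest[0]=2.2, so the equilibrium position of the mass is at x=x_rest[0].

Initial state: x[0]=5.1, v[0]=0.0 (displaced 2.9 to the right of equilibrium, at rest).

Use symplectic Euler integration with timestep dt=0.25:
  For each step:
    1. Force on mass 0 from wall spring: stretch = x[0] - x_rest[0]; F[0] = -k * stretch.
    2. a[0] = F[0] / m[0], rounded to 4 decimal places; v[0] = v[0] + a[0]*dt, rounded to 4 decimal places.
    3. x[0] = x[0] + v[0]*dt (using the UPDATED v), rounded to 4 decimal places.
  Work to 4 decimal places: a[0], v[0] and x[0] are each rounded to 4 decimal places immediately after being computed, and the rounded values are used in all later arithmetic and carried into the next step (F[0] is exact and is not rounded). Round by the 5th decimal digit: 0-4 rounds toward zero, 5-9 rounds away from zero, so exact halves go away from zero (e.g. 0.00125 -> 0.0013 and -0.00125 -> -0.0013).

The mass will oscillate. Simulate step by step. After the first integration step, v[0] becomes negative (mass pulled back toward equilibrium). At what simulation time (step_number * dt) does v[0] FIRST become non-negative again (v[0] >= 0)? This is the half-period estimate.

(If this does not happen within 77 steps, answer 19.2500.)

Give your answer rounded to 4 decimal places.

Step 0: x=[5.1000] v=[0.0000]
Step 1: x=[4.9792] v=[-0.4833]
Step 2: x=[4.7426] v=[-0.9465]
Step 3: x=[4.4000] v=[-1.3703]
Step 4: x=[3.9658] v=[-1.7370]
Step 5: x=[3.4580] v=[-2.0313]
Step 6: x=[2.8978] v=[-2.2410]
Step 7: x=[2.3085] v=[-2.3573]
Step 8: x=[1.7147] v=[-2.3754]
Step 9: x=[1.1411] v=[-2.2945]
Step 10: x=[0.6116] v=[-2.1180]
Step 11: x=[0.1483] v=[-1.8533]
Step 12: x=[-0.2296] v=[-1.5114]
Step 13: x=[-0.5062] v=[-1.1065]
Step 14: x=[-0.6701] v=[-0.6555]
Step 15: x=[-0.7144] v=[-0.1772]
Step 16: x=[-0.6373] v=[0.3085]
First v>=0 after going negative at step 16, time=4.0000

Answer: 4.0000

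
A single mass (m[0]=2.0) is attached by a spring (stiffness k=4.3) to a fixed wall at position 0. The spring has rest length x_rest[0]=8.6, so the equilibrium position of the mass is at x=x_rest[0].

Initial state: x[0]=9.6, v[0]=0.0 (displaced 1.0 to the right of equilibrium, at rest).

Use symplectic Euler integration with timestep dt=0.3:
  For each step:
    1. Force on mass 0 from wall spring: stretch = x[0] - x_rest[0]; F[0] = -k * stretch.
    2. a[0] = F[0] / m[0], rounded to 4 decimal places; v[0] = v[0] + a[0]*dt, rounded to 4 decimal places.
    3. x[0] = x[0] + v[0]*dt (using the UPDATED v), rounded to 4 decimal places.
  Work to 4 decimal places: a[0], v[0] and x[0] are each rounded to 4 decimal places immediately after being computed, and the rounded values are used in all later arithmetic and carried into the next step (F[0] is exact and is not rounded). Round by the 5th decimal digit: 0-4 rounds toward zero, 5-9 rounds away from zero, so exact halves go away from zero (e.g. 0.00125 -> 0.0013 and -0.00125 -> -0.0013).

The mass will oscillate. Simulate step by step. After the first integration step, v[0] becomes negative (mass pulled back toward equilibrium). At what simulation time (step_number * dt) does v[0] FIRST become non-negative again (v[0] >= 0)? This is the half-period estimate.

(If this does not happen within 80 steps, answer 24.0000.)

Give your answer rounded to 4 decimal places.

Answer: 2.4000

Derivation:
Step 0: x=[9.6000] v=[0.0000]
Step 1: x=[9.4065] v=[-0.6450]
Step 2: x=[9.0569] v=[-1.1652]
Step 3: x=[8.6189] v=[-1.4599]
Step 4: x=[8.1773] v=[-1.4721]
Step 5: x=[7.8175] v=[-1.1995]
Step 6: x=[7.6091] v=[-0.6948]
Step 7: x=[7.5924] v=[-0.0557]
Step 8: x=[7.7707] v=[0.5942]
First v>=0 after going negative at step 8, time=2.4000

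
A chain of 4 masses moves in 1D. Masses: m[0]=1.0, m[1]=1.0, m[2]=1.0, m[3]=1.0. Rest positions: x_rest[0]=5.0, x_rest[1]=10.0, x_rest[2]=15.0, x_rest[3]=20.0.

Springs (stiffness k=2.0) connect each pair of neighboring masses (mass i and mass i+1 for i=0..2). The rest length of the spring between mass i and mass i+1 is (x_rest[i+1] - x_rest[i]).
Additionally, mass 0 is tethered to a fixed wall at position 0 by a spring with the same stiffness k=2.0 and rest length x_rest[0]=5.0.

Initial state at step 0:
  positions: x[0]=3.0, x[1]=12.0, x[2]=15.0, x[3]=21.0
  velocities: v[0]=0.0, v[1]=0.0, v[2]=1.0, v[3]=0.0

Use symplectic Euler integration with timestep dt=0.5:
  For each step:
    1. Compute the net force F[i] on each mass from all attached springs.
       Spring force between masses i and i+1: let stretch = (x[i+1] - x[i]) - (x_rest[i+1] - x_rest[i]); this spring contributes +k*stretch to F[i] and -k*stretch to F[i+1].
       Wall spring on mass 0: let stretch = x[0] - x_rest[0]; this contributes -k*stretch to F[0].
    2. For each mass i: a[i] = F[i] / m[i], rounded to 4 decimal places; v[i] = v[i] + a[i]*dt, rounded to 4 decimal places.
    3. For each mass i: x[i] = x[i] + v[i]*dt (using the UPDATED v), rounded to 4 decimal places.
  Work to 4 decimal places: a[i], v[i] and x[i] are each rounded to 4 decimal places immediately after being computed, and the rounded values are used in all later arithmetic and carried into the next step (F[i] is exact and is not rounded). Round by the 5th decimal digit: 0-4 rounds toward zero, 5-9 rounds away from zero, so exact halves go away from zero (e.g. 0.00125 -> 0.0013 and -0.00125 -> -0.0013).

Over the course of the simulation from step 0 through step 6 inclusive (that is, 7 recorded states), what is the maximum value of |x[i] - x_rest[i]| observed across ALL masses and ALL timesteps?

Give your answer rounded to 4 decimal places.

Answer: 3.1875

Derivation:
Step 0: x=[3.0000 12.0000 15.0000 21.0000] v=[0.0000 0.0000 1.0000 0.0000]
Step 1: x=[6.0000 9.0000 17.0000 20.5000] v=[6.0000 -6.0000 4.0000 -1.0000]
Step 2: x=[7.5000 8.5000 16.7500 20.7500] v=[3.0000 -1.0000 -0.5000 0.5000]
Step 3: x=[5.7500 11.6250 14.3750 21.5000] v=[-3.5000 6.2500 -4.7500 1.5000]
Step 4: x=[4.0625 13.1875 14.1875 21.1875] v=[-3.3750 3.1250 -0.3750 -0.6250]
Step 5: x=[4.9063 10.6875 17.0000 19.8750] v=[1.6875 -5.0000 5.6250 -2.6250]
Step 6: x=[6.1875 8.4532 18.0938 19.6250] v=[2.5624 -4.4687 2.1875 -0.5000]
Max displacement = 3.1875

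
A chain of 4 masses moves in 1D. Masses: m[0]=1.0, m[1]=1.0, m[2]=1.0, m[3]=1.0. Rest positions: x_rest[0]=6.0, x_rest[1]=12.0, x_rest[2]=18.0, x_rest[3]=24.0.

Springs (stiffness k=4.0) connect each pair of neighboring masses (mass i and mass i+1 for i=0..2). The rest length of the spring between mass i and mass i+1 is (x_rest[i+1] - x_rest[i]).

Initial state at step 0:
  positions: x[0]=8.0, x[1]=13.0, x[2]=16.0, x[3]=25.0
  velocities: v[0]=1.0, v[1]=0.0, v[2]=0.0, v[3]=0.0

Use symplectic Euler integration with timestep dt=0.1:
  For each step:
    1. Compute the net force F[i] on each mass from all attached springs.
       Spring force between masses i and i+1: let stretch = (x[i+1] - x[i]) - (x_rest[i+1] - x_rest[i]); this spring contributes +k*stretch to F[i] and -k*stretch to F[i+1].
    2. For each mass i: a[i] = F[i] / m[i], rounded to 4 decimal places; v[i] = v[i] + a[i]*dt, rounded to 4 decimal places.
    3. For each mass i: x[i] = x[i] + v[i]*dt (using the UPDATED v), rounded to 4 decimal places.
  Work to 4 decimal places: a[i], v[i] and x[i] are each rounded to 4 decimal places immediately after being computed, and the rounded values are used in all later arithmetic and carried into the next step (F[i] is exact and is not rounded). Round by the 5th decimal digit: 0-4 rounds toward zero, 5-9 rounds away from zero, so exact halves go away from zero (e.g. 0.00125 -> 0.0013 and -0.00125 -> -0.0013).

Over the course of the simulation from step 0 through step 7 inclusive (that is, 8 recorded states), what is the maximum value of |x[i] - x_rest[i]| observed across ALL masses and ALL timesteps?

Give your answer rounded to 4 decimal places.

Answer: 2.0744

Derivation:
Step 0: x=[8.0000 13.0000 16.0000 25.0000] v=[1.0000 0.0000 0.0000 0.0000]
Step 1: x=[8.0600 12.9200 16.2400 24.8800] v=[0.6000 -0.8000 2.4000 -1.2000]
Step 2: x=[8.0744 12.7784 16.6928 24.6544] v=[0.1440 -1.4160 4.5280 -2.2560]
Step 3: x=[8.0370 12.6052 17.3075 24.3503] v=[-0.3744 -1.7318 6.1469 -3.0406]
Step 4: x=[7.9423 12.4374 18.0158 24.0045] v=[-0.9471 -1.6782 7.0831 -3.4577]
Step 5: x=[7.7874 12.3129 18.7405 23.6592] v=[-1.5491 -1.2449 7.2472 -3.4532]
Step 6: x=[7.5735 12.2645 19.4049 23.3571] v=[-2.1389 -0.4841 6.6436 -3.0207]
Step 7: x=[7.3073 12.3141 19.9417 23.1369] v=[-2.6625 0.4957 5.3683 -2.2016]
Max displacement = 2.0744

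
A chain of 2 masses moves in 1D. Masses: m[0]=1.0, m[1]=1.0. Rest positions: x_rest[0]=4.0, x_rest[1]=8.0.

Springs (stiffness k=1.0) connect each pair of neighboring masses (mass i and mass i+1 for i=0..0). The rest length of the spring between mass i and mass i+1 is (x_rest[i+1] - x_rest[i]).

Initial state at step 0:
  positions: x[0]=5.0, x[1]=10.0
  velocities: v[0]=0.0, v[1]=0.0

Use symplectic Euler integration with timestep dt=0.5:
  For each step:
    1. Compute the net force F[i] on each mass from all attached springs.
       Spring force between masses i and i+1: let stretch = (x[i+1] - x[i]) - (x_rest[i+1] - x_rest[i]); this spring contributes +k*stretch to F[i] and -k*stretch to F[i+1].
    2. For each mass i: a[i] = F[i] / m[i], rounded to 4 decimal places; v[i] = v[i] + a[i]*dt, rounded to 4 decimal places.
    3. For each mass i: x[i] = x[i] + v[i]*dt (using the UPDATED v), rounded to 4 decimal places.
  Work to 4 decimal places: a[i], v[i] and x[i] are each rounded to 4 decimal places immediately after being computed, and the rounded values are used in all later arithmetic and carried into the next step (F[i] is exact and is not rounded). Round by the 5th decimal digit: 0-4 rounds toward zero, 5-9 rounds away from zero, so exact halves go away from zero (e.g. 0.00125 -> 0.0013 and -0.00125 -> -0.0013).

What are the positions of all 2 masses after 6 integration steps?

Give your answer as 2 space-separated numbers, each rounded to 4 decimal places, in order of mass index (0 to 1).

Answer: 5.5078 9.4923

Derivation:
Step 0: x=[5.0000 10.0000] v=[0.0000 0.0000]
Step 1: x=[5.2500 9.7500] v=[0.5000 -0.5000]
Step 2: x=[5.6250 9.3750] v=[0.7500 -0.7500]
Step 3: x=[5.9375 9.0625] v=[0.6250 -0.6250]
Step 4: x=[6.0313 8.9688] v=[0.1875 -0.1875]
Step 5: x=[5.8594 9.1407] v=[-0.3438 0.3438]
Step 6: x=[5.5078 9.4923] v=[-0.7032 0.7032]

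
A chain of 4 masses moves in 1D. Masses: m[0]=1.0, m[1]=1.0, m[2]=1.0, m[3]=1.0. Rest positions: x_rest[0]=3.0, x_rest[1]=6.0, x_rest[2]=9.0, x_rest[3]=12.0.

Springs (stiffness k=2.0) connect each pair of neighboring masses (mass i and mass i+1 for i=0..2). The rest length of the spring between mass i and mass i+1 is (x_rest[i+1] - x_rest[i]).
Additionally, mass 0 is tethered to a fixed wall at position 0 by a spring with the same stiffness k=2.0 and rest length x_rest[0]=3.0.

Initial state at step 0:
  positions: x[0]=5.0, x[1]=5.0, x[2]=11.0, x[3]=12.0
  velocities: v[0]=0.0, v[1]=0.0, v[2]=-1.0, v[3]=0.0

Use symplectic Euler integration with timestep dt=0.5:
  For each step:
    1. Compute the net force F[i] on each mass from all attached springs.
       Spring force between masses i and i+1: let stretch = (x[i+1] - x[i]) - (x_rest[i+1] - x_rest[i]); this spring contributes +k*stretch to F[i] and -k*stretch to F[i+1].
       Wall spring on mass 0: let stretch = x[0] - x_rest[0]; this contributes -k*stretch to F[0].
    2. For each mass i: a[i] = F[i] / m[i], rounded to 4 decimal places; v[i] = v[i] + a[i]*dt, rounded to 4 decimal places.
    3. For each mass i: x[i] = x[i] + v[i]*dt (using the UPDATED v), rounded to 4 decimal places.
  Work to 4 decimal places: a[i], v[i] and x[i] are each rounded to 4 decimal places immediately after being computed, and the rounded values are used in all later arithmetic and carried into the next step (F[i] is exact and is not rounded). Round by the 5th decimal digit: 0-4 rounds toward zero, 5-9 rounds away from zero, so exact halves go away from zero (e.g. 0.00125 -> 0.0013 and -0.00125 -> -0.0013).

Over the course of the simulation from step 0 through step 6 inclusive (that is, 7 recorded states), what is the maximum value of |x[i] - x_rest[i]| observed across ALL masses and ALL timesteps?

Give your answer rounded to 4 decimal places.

Answer: 3.0781

Derivation:
Step 0: x=[5.0000 5.0000 11.0000 12.0000] v=[0.0000 0.0000 -1.0000 0.0000]
Step 1: x=[2.5000 8.0000 8.0000 13.0000] v=[-5.0000 6.0000 -6.0000 2.0000]
Step 2: x=[1.5000 8.2500 7.5000 13.0000] v=[-2.0000 0.5000 -1.0000 0.0000]
Step 3: x=[3.1250 4.7500 10.1250 11.7500] v=[3.2500 -7.0000 5.2500 -2.5000]
Step 4: x=[4.0000 3.1250 10.8750 11.1875] v=[1.7500 -3.2500 1.5000 -1.1250]
Step 5: x=[2.4375 5.8125 7.9063 11.9688] v=[-3.1250 5.3750 -5.9375 1.5625]
Step 6: x=[1.3438 7.8594 5.9219 12.2188] v=[-2.1875 4.0938 -3.9688 0.5000]
Max displacement = 3.0781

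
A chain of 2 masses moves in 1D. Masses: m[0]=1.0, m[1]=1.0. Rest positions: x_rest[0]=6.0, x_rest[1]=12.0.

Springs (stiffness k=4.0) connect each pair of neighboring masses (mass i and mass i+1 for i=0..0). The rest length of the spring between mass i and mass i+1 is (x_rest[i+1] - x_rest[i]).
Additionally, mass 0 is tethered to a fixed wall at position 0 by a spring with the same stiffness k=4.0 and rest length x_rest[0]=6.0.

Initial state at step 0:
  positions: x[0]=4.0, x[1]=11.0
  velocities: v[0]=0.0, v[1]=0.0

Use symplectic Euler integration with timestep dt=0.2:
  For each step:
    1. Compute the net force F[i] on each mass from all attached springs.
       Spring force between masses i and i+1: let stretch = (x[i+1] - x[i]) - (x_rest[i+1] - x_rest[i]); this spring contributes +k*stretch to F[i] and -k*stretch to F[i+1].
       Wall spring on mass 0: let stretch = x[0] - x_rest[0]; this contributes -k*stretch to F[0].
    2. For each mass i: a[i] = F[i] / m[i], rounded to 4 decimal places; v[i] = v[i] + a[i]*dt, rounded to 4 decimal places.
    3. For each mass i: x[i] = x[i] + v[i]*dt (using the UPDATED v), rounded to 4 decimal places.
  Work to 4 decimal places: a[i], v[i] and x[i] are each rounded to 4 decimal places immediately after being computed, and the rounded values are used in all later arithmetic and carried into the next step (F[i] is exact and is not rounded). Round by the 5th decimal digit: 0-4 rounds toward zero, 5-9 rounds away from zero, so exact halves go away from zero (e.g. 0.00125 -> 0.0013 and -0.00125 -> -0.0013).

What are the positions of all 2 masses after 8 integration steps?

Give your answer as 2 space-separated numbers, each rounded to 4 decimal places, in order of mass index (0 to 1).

Step 0: x=[4.0000 11.0000] v=[0.0000 0.0000]
Step 1: x=[4.4800 10.8400] v=[2.4000 -0.8000]
Step 2: x=[5.2608 10.6224] v=[3.9040 -1.0880]
Step 3: x=[6.0577 10.5069] v=[3.9846 -0.5773]
Step 4: x=[6.5973 10.6396] v=[2.6978 0.6633]
Step 5: x=[6.7281 11.0855] v=[0.6538 2.2295]
Step 6: x=[6.4795 11.7942] v=[-1.2428 3.5436]
Step 7: x=[6.0446 12.6126] v=[-2.1746 4.0918]
Step 8: x=[5.6934 13.3401] v=[-1.7559 3.6374]

Answer: 5.6934 13.3401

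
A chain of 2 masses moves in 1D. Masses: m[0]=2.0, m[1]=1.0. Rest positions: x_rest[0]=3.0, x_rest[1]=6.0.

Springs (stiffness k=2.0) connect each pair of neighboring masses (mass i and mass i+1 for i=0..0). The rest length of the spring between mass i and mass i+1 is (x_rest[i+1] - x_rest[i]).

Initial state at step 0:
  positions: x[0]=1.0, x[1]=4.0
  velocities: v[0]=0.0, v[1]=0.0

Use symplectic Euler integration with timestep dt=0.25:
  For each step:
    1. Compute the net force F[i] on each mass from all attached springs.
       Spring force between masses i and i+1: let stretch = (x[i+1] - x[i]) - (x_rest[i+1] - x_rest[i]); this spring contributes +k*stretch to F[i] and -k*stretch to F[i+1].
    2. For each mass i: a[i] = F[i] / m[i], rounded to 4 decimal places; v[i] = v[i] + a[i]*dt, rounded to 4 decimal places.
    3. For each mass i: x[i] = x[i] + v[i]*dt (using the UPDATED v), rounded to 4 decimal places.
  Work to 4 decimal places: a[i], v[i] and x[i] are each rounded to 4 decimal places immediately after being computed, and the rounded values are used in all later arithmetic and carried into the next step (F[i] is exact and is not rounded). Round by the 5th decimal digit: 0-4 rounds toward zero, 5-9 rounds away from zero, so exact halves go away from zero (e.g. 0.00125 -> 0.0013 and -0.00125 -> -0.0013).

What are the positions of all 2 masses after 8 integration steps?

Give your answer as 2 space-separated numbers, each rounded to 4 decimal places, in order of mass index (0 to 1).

Step 0: x=[1.0000 4.0000] v=[0.0000 0.0000]
Step 1: x=[1.0000 4.0000] v=[0.0000 0.0000]
Step 2: x=[1.0000 4.0000] v=[0.0000 0.0000]
Step 3: x=[1.0000 4.0000] v=[0.0000 0.0000]
Step 4: x=[1.0000 4.0000] v=[0.0000 0.0000]
Step 5: x=[1.0000 4.0000] v=[0.0000 0.0000]
Step 6: x=[1.0000 4.0000] v=[0.0000 0.0000]
Step 7: x=[1.0000 4.0000] v=[0.0000 0.0000]
Step 8: x=[1.0000 4.0000] v=[0.0000 0.0000]

Answer: 1.0000 4.0000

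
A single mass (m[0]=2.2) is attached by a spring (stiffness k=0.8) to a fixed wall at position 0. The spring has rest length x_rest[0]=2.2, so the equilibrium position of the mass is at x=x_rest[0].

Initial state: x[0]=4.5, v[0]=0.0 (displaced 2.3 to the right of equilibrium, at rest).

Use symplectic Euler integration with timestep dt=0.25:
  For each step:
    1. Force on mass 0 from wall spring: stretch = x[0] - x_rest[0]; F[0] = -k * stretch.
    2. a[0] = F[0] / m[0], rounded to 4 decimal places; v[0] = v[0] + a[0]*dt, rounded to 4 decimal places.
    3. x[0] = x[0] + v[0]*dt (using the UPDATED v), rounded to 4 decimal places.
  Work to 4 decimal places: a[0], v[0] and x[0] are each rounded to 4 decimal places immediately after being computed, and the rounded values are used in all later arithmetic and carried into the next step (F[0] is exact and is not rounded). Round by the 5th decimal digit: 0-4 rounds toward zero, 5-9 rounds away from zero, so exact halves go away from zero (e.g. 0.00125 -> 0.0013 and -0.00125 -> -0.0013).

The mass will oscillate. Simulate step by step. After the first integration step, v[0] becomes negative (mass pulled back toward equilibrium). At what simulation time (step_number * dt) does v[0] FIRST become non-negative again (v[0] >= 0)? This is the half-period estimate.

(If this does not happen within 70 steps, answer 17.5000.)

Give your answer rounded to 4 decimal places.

Step 0: x=[4.5000] v=[0.0000]
Step 1: x=[4.4477] v=[-0.2091]
Step 2: x=[4.3444] v=[-0.4134]
Step 3: x=[4.1923] v=[-0.6084]
Step 4: x=[3.9949] v=[-0.7895]
Step 5: x=[3.7567] v=[-0.9527]
Step 6: x=[3.4832] v=[-1.0942]
Step 7: x=[3.1805] v=[-1.2109]
Step 8: x=[2.8555] v=[-1.3000]
Step 9: x=[2.5156] v=[-1.3596]
Step 10: x=[2.1685] v=[-1.3883]
Step 11: x=[1.8222] v=[-1.3854]
Step 12: x=[1.4844] v=[-1.3511]
Step 13: x=[1.1629] v=[-1.2861]
Step 14: x=[0.8650] v=[-1.1918]
Step 15: x=[0.5974] v=[-1.0704]
Step 16: x=[0.3662] v=[-0.9247]
Step 17: x=[0.1767] v=[-0.7580]
Step 18: x=[0.0332] v=[-0.5741]
Step 19: x=[-0.0611] v=[-0.3771]
Step 20: x=[-0.1040] v=[-0.1716]
Step 21: x=[-0.0945] v=[0.0379]
First v>=0 after going negative at step 21, time=5.2500

Answer: 5.2500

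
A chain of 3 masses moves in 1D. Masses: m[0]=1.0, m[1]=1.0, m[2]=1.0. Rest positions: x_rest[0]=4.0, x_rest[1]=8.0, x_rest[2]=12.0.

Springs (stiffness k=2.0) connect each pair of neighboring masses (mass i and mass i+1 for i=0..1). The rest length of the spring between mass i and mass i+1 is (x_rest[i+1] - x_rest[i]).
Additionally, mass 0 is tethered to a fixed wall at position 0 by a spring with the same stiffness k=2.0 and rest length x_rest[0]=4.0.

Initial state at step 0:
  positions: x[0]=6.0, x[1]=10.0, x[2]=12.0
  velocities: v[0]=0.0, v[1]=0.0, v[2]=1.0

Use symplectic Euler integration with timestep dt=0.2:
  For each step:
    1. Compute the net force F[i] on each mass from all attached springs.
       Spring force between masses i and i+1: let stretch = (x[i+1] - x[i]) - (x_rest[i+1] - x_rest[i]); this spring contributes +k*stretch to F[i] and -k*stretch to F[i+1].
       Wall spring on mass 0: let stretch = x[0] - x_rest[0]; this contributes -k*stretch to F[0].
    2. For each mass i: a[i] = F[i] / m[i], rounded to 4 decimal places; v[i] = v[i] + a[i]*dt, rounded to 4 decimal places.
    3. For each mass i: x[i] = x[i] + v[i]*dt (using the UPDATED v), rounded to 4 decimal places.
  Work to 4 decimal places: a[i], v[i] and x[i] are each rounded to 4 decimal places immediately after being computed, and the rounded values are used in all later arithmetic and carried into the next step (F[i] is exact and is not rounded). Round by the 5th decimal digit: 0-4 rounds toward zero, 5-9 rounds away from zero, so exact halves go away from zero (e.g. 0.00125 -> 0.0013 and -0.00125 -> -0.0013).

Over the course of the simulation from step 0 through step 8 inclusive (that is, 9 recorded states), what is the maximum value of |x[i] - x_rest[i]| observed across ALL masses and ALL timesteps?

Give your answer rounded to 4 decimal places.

Answer: 2.7736

Derivation:
Step 0: x=[6.0000 10.0000 12.0000] v=[0.0000 0.0000 1.0000]
Step 1: x=[5.8400 9.8400 12.3600] v=[-0.8000 -0.8000 1.8000]
Step 2: x=[5.5328 9.5616 12.8384] v=[-1.5360 -1.3920 2.3920]
Step 3: x=[5.1053 9.2230 13.3747] v=[-2.1376 -1.6928 2.6813]
Step 4: x=[4.5988 8.8872 13.8988] v=[-2.5326 -1.6792 2.6206]
Step 5: x=[4.0674 8.6092 14.3420] v=[-2.6568 -1.3899 2.2160]
Step 6: x=[3.5740 8.4265 14.6466] v=[-2.4670 -0.9135 1.5229]
Step 7: x=[3.1829 8.3532 14.7736] v=[-1.9556 -0.3665 0.6349]
Step 8: x=[2.9508 8.3799 14.7069] v=[-1.1606 0.1335 -0.3333]
Max displacement = 2.7736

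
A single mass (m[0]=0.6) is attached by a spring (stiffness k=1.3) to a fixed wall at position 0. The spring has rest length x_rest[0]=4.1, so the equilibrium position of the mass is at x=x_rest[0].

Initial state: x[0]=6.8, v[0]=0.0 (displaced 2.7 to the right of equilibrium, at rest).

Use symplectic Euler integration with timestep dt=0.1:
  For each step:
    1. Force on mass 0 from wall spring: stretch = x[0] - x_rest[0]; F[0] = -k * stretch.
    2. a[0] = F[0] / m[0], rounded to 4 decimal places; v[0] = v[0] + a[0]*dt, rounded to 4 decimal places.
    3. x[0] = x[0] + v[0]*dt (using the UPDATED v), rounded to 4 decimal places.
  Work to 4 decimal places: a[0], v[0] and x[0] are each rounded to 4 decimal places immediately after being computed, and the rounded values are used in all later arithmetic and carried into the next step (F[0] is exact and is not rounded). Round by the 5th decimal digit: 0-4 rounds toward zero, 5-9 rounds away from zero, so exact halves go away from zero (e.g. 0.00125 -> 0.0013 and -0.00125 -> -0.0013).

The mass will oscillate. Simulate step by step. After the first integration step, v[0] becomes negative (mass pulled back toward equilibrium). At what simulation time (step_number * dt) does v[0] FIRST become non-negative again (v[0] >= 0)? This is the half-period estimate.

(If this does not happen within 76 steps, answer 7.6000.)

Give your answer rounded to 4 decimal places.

Answer: 2.2000

Derivation:
Step 0: x=[6.8000] v=[0.0000]
Step 1: x=[6.7415] v=[-0.5850]
Step 2: x=[6.6258] v=[-1.1573]
Step 3: x=[6.4553] v=[-1.7046]
Step 4: x=[6.2338] v=[-2.2149]
Step 5: x=[5.9661] v=[-2.6772]
Step 6: x=[5.6580] v=[-3.0815]
Step 7: x=[5.3161] v=[-3.4191]
Step 8: x=[4.9478] v=[-3.6826]
Step 9: x=[4.5612] v=[-3.8663]
Step 10: x=[4.1646] v=[-3.9662]
Step 11: x=[3.7666] v=[-3.9802]
Step 12: x=[3.3758] v=[-3.9080]
Step 13: x=[3.0007] v=[-3.7511]
Step 14: x=[2.6494] v=[-3.5129]
Step 15: x=[2.3295] v=[-3.1986]
Step 16: x=[2.0480] v=[-2.8150]
Step 17: x=[1.8110] v=[-2.3704]
Step 18: x=[1.6236] v=[-1.8745]
Step 19: x=[1.4898] v=[-1.3380]
Step 20: x=[1.4126] v=[-0.7725]
Step 21: x=[1.3936] v=[-0.1902]
Step 22: x=[1.4332] v=[0.3962]
First v>=0 after going negative at step 22, time=2.2000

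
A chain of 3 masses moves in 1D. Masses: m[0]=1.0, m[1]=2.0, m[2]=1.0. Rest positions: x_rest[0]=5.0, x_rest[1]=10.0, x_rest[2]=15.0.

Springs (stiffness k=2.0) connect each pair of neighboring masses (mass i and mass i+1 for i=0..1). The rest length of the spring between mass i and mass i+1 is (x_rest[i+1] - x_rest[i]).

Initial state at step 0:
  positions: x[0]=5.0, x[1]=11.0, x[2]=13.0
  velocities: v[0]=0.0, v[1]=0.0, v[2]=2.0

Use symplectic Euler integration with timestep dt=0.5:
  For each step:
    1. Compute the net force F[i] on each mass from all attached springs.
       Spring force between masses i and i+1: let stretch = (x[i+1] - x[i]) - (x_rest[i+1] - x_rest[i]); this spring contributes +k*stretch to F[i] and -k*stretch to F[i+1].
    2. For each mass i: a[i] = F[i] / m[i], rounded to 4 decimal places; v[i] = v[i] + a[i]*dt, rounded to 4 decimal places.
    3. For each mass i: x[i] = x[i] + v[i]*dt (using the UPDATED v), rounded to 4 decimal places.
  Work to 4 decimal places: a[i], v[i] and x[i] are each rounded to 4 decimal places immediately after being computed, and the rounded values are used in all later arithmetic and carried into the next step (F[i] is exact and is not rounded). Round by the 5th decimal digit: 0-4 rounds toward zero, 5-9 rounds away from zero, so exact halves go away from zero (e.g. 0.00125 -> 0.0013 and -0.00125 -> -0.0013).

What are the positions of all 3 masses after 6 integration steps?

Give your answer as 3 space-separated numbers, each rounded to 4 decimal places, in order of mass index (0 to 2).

Step 0: x=[5.0000 11.0000 13.0000] v=[0.0000 0.0000 2.0000]
Step 1: x=[5.5000 10.0000 15.5000] v=[1.0000 -2.0000 5.0000]
Step 2: x=[5.7500 9.2500 17.7500] v=[0.5000 -1.5000 4.5000]
Step 3: x=[5.2500 9.7500 18.2500] v=[-1.0000 1.0000 1.0000]
Step 4: x=[4.5000 11.2500 17.0000] v=[-1.5000 3.0000 -2.5000]
Step 5: x=[4.6250 12.5000 15.3750] v=[0.2500 2.5000 -3.2500]
Step 6: x=[6.1875 12.5000 14.8125] v=[3.1250 0.0000 -1.1250]

Answer: 6.1875 12.5000 14.8125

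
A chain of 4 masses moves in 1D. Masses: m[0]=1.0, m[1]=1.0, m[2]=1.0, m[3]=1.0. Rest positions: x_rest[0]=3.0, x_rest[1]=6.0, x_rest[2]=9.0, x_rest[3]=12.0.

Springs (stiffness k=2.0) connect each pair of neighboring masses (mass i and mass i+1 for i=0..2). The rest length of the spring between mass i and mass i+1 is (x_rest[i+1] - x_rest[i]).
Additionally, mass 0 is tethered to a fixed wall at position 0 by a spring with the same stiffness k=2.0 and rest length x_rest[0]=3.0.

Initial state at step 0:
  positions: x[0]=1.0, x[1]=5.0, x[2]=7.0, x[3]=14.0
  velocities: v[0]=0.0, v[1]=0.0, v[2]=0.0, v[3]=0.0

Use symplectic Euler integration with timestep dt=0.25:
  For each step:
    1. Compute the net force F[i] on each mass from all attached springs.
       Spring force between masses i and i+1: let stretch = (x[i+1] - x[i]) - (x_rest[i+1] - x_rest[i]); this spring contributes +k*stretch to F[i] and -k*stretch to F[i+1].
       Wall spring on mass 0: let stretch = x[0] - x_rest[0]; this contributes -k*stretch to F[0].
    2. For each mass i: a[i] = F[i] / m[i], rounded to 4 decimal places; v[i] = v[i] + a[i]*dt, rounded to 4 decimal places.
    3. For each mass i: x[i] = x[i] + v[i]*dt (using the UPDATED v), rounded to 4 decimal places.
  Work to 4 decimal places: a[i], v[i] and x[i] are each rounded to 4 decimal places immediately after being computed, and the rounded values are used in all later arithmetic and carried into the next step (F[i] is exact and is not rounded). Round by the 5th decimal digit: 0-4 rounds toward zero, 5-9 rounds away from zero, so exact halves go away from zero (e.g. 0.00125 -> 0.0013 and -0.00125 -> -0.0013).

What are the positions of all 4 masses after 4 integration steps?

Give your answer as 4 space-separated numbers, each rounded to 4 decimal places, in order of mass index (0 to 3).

Step 0: x=[1.0000 5.0000 7.0000 14.0000] v=[0.0000 0.0000 0.0000 0.0000]
Step 1: x=[1.3750 4.7500 7.6250 13.5000] v=[1.5000 -1.0000 2.5000 -2.0000]
Step 2: x=[2.0000 4.4375 8.6250 12.6406] v=[2.5000 -1.2500 4.0000 -3.4375]
Step 3: x=[2.6797 4.3438 9.6035 11.6543] v=[2.7188 -0.3750 3.9141 -3.9453]
Step 4: x=[3.2325 4.6995 10.1809 10.7866] v=[2.2110 1.4228 2.3097 -3.4707]

Answer: 3.2325 4.6995 10.1809 10.7866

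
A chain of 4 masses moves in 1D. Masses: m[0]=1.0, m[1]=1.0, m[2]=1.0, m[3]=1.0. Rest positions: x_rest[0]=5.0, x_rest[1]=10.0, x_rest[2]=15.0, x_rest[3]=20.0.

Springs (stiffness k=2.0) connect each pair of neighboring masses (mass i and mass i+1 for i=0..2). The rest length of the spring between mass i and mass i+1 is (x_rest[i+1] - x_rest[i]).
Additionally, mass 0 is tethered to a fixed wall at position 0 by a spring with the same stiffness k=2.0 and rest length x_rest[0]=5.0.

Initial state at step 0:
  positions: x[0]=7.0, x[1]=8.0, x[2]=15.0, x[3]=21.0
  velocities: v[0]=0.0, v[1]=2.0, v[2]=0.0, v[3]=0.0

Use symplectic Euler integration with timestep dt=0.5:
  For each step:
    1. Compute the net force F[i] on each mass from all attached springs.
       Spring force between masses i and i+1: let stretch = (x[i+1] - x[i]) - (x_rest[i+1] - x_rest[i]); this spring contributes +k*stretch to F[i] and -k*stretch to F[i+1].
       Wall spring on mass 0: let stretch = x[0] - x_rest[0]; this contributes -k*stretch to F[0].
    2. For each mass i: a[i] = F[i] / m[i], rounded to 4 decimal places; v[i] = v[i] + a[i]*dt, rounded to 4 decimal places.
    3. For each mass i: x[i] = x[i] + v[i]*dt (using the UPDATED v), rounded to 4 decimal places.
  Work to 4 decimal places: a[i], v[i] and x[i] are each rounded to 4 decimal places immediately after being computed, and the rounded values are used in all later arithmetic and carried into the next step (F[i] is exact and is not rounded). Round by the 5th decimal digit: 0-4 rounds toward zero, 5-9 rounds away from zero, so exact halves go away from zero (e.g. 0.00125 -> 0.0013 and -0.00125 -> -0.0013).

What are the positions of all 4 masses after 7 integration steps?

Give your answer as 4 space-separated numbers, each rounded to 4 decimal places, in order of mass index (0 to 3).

Answer: 3.4532 10.3281 17.2344 20.8985

Derivation:
Step 0: x=[7.0000 8.0000 15.0000 21.0000] v=[0.0000 2.0000 0.0000 0.0000]
Step 1: x=[4.0000 12.0000 14.5000 20.5000] v=[-6.0000 8.0000 -1.0000 -1.0000]
Step 2: x=[3.0000 13.2500 15.7500 19.5000] v=[-2.0000 2.5000 2.5000 -2.0000]
Step 3: x=[5.6250 10.6250 17.6250 19.1250] v=[5.2500 -5.2500 3.7500 -0.7500]
Step 4: x=[7.9375 9.0000 16.7500 20.5000] v=[4.6250 -3.2500 -1.7500 2.7500]
Step 5: x=[6.8125 10.7188 13.8750 22.5000] v=[-2.2500 3.4375 -5.7500 4.0000]
Step 6: x=[4.2344 12.0625 13.7344 22.6875] v=[-5.1562 2.6874 -0.2812 0.3750]
Step 7: x=[3.4532 10.3281 17.2344 20.8985] v=[-1.5625 -3.4688 7.0000 -3.5781]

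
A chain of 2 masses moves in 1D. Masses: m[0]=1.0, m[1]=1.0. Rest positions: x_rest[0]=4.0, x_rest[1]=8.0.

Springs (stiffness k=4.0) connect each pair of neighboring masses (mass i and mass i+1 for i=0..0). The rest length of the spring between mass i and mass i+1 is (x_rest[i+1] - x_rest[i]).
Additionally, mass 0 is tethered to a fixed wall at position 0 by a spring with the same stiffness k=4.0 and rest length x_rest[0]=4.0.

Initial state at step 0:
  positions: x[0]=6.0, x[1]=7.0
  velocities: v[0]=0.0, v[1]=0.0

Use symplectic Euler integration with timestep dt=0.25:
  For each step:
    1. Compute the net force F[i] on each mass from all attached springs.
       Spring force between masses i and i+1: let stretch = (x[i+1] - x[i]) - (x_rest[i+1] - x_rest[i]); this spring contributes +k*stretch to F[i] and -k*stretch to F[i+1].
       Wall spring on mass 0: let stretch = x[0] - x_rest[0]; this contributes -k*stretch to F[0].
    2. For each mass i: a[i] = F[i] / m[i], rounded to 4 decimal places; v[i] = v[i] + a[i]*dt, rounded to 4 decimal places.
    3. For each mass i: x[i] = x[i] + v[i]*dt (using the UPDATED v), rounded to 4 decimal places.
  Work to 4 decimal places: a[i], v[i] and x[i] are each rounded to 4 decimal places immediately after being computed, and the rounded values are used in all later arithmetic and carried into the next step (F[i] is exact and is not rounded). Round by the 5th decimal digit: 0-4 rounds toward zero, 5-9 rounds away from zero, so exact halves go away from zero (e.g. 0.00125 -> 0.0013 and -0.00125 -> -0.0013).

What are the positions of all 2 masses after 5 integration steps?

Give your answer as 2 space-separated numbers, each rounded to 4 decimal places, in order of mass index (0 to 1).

Step 0: x=[6.0000 7.0000] v=[0.0000 0.0000]
Step 1: x=[4.7500 7.7500] v=[-5.0000 3.0000]
Step 2: x=[3.0625 8.7500] v=[-6.7500 4.0000]
Step 3: x=[2.0313 9.3281] v=[-4.1250 2.3125]
Step 4: x=[2.3164 9.0820] v=[1.1405 -0.9843]
Step 5: x=[3.7138 8.1445] v=[5.5897 -3.7499]

Answer: 3.7138 8.1445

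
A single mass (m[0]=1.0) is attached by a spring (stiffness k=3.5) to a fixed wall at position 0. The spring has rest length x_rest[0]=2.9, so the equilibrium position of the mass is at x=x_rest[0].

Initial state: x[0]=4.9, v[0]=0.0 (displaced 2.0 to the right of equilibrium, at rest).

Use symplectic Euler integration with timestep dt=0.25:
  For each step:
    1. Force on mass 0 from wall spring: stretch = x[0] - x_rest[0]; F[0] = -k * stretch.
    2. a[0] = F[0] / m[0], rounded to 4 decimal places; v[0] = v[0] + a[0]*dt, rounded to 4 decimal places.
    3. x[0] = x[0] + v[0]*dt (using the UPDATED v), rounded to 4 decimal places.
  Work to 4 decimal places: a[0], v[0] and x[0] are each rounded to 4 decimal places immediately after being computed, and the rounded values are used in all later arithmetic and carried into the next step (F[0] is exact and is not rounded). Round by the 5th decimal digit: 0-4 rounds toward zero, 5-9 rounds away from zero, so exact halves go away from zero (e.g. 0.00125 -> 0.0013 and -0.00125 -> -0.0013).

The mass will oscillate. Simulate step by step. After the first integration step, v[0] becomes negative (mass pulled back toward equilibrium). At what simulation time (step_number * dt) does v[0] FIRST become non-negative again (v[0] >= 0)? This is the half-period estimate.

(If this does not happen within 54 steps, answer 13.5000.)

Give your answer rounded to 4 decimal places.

Answer: 1.7500

Derivation:
Step 0: x=[4.9000] v=[0.0000]
Step 1: x=[4.4625] v=[-1.7500]
Step 2: x=[3.6832] v=[-3.1172]
Step 3: x=[2.7326] v=[-3.8025]
Step 4: x=[1.8186] v=[-3.6560]
Step 5: x=[1.1412] v=[-2.7098]
Step 6: x=[0.8485] v=[-1.1709]
Step 7: x=[1.0046] v=[0.6242]
First v>=0 after going negative at step 7, time=1.7500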